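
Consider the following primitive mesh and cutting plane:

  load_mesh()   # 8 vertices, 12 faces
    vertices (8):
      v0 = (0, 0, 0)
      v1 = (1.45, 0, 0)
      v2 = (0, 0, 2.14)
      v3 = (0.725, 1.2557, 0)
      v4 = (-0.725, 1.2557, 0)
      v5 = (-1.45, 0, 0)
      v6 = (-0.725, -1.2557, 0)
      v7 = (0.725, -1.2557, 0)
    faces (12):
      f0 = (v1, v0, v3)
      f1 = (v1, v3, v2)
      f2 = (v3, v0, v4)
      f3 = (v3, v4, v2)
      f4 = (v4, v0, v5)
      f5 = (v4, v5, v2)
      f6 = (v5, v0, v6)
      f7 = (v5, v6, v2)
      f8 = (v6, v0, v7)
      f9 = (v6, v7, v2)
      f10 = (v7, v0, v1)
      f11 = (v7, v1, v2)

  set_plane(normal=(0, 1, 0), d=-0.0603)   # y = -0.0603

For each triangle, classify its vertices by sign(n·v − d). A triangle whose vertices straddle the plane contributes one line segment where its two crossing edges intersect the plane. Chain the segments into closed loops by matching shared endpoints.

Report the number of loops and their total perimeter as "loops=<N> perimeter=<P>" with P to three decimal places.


loops=1 perimeter=7.822

Straddling triangles (6 of 12):
  (v5,v0,v6) [++-] → (-0.0348152, -0.0603, 0)–(-1.41518, -0.0603, 0)  len=1.3804
  (v5,v6,v2) [+-+] → (-1.41518, -0.0603, 0)–(-0.0348152, -0.0603, 2.03724)  len=2.4608
  (v6,v0,v7) [-+-] → (-0.0348152, -0.0603, 0)–(0.0348152, -0.0603, 0)  len=0.0696
  (v6,v7,v2) [--+] → (0.0348152, -0.0603, 2.03724)–(-0.0348152, -0.0603, 2.03724)  len=0.0696
  (v7,v0,v1) [-++] → (0.0348152, -0.0603, 0)–(1.41518, -0.0603, 0)  len=1.3804
  (v7,v1,v2) [-++] → (1.41518, -0.0603, 0)–(0.0348152, -0.0603, 2.03724)  len=2.4608

Chained into 1 loop(s):
  loop 1: 6 segments, perimeter = 7.8217
Total perimeter = 7.822


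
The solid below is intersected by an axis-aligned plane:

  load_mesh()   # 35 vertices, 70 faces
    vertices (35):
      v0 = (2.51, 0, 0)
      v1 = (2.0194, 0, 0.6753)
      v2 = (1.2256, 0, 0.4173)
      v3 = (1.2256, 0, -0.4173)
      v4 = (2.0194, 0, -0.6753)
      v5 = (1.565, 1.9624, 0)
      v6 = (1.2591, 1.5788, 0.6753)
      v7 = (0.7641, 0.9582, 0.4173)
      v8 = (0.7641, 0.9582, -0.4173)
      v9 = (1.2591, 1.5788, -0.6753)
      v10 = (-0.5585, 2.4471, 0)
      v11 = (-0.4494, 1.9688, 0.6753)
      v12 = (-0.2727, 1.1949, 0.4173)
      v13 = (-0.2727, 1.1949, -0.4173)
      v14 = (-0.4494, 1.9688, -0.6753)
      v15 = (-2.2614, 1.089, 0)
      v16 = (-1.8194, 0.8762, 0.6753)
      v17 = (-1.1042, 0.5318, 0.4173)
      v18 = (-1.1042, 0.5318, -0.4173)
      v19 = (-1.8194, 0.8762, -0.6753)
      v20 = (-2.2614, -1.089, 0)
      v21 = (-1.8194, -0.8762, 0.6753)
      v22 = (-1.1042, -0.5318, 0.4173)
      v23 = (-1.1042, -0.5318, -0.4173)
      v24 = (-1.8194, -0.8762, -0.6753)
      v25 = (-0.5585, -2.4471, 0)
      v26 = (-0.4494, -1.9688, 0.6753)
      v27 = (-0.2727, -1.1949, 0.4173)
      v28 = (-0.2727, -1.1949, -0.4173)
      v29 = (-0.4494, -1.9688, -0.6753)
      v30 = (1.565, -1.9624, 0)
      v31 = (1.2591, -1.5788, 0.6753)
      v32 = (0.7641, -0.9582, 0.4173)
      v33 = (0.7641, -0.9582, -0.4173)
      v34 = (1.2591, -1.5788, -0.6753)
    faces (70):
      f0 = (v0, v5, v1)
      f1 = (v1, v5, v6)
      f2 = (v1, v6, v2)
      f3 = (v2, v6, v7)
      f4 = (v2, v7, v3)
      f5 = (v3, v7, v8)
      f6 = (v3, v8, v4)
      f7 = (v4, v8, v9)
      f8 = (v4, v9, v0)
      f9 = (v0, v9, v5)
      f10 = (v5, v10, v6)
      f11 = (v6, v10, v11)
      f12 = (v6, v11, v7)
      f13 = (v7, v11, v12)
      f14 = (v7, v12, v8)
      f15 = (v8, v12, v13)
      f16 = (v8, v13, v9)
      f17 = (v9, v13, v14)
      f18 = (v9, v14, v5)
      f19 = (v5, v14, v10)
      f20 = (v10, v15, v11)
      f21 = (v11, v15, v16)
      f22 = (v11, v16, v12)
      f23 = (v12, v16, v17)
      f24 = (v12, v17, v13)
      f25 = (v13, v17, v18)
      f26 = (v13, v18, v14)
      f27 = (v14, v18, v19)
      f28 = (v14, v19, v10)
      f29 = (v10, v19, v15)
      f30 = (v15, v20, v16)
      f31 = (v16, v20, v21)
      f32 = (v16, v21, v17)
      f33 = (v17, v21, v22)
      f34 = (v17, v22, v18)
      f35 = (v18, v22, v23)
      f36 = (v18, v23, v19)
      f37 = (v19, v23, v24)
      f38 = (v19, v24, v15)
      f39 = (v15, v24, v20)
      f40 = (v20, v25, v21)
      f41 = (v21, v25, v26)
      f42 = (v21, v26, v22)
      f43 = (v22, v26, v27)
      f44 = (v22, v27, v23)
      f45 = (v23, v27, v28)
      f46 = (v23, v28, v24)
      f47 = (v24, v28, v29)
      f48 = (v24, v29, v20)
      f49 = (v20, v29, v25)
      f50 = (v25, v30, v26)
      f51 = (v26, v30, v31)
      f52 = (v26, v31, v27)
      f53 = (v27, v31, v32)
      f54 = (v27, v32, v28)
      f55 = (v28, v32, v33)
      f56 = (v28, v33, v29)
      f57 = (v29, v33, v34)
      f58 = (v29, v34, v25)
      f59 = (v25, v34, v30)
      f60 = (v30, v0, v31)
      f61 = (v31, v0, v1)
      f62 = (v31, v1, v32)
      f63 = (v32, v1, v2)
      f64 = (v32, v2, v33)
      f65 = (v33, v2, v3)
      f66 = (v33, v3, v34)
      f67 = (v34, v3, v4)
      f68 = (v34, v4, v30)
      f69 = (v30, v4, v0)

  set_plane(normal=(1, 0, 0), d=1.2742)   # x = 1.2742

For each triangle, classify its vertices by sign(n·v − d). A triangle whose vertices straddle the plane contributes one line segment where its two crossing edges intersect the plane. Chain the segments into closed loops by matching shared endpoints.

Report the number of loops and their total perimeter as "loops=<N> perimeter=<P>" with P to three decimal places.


loops=1 perimeter=9.599

Straddling triangles (18 of 70):
  (v1,v5,v6) [++-] → (1.2742, 1.59774, 0.641965)–(1.2742, 1.54744, 0.6753)  len=0.0603
  (v1,v6,v2) [+--] → (1.2742, 1.54744, 0.6753)–(1.2742, 0, 0.433096)  len=1.5663
  (v3,v8,v4) [--+] → (1.2742, 0.568829, -0.52214)–(1.2742, 0, -0.433096)  len=0.5758
  (v4,v8,v9) [+--] → (1.2742, 0.568829, -0.52214)–(1.2742, 1.54744, -0.6753)  len=0.9905
  (v4,v9,v0) [+-+] → (1.2742, 1.54744, -0.6753)–(1.2742, 1.55974, -0.667148)  len=0.0148
  (v0,v9,v5) [+-+] → (1.2742, 1.55974, -0.667148)–(1.2742, 1.59774, -0.641965)  len=0.0456
  (v5,v10,v6) [+--] → (1.2742, 2.02878, 0)–(1.2742, 1.59774, 0.641965)  len=0.7733
  (v9,v14,v5) [--+] → (1.2742, 1.96332, -0.0974867)–(1.2742, 1.59774, -0.641965)  len=0.6558
  (v5,v14,v10) [+--] → (1.2742, 1.96332, -0.0974867)–(1.2742, 2.02878, 0)  len=0.1174
  (v25,v30,v26) [-+-] → (1.2742, -2.02878, 0)–(1.2742, -1.96332, 0.0974867)  len=0.1174
  (v26,v30,v31) [-+-] → (1.2742, -1.96332, 0.0974867)–(1.2742, -1.59774, 0.641965)  len=0.6558
  (v25,v34,v30) [--+] → (1.2742, -1.59774, -0.641965)–(1.2742, -2.02878, 0)  len=0.7733
  (v30,v0,v31) [++-] → (1.2742, -1.55974, 0.667148)–(1.2742, -1.59774, 0.641965)  len=0.0456
  (v31,v0,v1) [-++] → (1.2742, -1.55974, 0.667148)–(1.2742, -1.54744, 0.6753)  len=0.0148
  (v31,v1,v32) [-+-] → (1.2742, -1.54744, 0.6753)–(1.2742, -0.568829, 0.52214)  len=0.9905
  (v32,v1,v2) [-+-] → (1.2742, -0.568829, 0.52214)–(1.2742, 0, 0.433096)  len=0.5758
  (v34,v3,v4) [--+] → (1.2742, 0, -0.433096)–(1.2742, -1.54744, -0.6753)  len=1.5663
  (v34,v4,v30) [-++] → (1.2742, -1.54744, -0.6753)–(1.2742, -1.59774, -0.641965)  len=0.0603

Chained into 1 loop(s):
  loop 1: 18 segments, perimeter = 9.5995
Total perimeter = 9.599


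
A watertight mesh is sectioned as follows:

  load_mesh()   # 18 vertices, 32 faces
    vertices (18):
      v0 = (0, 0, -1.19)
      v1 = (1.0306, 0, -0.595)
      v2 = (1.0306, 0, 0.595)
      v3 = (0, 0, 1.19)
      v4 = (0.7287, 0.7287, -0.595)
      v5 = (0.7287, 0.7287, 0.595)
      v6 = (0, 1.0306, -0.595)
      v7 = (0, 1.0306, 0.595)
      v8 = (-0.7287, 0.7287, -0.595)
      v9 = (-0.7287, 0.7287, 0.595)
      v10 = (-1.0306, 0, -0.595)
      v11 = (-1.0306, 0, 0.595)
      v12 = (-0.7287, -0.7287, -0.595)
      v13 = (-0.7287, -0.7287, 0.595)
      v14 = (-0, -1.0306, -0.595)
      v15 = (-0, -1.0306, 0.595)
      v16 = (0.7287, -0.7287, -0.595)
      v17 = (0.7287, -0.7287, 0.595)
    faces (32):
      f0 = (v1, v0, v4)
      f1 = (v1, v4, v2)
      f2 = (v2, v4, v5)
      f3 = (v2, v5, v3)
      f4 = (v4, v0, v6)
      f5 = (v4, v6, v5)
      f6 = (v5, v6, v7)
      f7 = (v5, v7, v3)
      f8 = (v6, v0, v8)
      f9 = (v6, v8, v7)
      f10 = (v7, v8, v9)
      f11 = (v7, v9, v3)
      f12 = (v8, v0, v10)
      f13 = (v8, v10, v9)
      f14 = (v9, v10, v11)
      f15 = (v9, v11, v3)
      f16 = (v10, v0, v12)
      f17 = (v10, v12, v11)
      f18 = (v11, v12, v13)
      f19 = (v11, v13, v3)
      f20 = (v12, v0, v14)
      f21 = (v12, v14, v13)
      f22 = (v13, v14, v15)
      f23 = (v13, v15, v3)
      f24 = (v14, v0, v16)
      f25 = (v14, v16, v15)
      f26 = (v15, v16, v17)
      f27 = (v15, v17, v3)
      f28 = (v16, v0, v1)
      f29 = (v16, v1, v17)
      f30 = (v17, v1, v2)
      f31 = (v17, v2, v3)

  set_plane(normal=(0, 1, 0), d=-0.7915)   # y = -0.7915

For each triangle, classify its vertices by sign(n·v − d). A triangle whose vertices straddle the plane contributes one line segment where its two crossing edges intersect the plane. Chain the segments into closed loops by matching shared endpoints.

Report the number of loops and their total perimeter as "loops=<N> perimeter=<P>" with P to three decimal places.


Straddling triangles (8 of 32):
  (v12,v0,v14) [++-] → (0, -0.7915, -0.73304)–(-0.577119, -0.7915, -0.595)  len=0.5934
  (v12,v14,v13) [+-+] → (-0.577119, -0.7915, -0.595)–(-0.577119, -0.7915, 0.347461)  len=0.9425
  (v13,v14,v15) [+--] → (-0.577119, -0.7915, 0.347461)–(-0.577119, -0.7915, 0.595)  len=0.2475
  (v13,v15,v3) [+-+] → (-0.577119, -0.7915, 0.595)–(0, -0.7915, 0.73304)  len=0.5934
  (v14,v0,v16) [-++] → (0, -0.7915, -0.73304)–(0.577119, -0.7915, -0.595)  len=0.5934
  (v14,v16,v15) [-+-] → (0.577119, -0.7915, -0.595)–(0.577119, -0.7915, -0.347461)  len=0.2475
  (v15,v16,v17) [-++] → (0.577119, -0.7915, -0.347461)–(0.577119, -0.7915, 0.595)  len=0.9425
  (v15,v17,v3) [-++] → (0.577119, -0.7915, 0.595)–(0, -0.7915, 0.73304)  len=0.5934

Chained into 1 loop(s):
  loop 1: 8 segments, perimeter = 4.7536
Total perimeter = 4.754

loops=1 perimeter=4.754


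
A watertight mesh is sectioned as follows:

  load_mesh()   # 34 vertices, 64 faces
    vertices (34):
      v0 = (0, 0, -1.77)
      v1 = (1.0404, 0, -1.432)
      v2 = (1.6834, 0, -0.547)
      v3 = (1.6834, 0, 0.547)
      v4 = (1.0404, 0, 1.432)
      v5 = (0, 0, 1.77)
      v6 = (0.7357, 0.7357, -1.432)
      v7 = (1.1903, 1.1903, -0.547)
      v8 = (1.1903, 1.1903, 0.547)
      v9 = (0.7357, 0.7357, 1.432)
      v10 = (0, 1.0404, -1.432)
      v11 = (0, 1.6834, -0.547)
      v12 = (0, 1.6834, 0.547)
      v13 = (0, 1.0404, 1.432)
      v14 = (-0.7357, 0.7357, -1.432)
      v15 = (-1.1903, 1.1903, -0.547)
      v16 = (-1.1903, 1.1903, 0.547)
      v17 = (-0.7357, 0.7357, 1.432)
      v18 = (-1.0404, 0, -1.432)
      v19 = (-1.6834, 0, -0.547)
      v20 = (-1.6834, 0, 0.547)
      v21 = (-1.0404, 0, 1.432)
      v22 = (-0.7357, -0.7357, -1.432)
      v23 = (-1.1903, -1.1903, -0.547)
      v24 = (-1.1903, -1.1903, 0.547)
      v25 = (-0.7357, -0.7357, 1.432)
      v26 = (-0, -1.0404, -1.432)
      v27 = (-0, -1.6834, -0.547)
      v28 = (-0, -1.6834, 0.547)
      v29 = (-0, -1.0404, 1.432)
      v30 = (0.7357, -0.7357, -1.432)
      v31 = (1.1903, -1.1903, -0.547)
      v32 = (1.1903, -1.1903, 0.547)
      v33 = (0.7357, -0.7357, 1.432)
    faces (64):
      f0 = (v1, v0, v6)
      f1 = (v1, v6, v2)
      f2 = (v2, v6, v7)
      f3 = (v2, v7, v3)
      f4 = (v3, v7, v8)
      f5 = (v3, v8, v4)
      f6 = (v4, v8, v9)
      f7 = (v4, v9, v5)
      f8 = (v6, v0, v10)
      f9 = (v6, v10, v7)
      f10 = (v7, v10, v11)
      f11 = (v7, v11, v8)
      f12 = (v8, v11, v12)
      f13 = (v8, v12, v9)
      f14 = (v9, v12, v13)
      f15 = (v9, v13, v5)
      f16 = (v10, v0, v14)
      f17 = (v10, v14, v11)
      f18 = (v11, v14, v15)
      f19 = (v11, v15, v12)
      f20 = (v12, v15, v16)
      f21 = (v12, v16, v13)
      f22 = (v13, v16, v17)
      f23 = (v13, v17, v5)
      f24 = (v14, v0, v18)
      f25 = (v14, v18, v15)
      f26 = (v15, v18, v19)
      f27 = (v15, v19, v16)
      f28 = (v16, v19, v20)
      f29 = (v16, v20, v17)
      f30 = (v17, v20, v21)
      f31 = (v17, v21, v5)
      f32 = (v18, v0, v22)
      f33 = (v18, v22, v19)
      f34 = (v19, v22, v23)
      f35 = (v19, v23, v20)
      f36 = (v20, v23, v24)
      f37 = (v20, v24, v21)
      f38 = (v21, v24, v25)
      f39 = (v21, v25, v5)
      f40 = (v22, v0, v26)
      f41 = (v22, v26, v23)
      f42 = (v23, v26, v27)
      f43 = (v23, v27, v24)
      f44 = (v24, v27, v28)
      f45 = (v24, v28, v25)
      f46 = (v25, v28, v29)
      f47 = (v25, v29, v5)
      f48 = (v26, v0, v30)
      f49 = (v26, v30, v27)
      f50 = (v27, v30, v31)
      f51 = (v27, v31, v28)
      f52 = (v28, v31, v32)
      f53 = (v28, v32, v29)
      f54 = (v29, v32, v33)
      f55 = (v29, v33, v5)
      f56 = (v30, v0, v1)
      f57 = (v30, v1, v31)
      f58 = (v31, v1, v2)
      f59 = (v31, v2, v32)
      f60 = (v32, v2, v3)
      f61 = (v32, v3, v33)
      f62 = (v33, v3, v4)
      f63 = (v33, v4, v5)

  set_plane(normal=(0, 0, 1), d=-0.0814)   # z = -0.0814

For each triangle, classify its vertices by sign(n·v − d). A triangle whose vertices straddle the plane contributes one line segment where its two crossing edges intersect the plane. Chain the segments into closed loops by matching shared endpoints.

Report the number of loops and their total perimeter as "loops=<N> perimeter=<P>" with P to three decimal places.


Straddling triangles (16 of 64):
  (v2,v7,v3) [--+] → (1.40016, 0.683715, -0.0814)–(1.6834, 0, -0.0814)  len=0.7401
  (v3,v7,v8) [+-+] → (1.40016, 0.683715, -0.0814)–(1.1903, 1.1903, -0.0814)  len=0.5483
  (v7,v11,v8) [--+] → (0.506585, 1.47354, -0.0814)–(1.1903, 1.1903, -0.0814)  len=0.7401
  (v8,v11,v12) [+-+] → (0.506585, 1.47354, -0.0814)–(0, 1.6834, -0.0814)  len=0.5483
  (v11,v15,v12) [--+] → (-0.683715, 1.40016, -0.0814)–(0, 1.6834, -0.0814)  len=0.7401
  (v12,v15,v16) [+-+] → (-0.683715, 1.40016, -0.0814)–(-1.1903, 1.1903, -0.0814)  len=0.5483
  (v15,v19,v16) [--+] → (-1.47354, 0.506585, -0.0814)–(-1.1903, 1.1903, -0.0814)  len=0.7401
  (v16,v19,v20) [+-+] → (-1.47354, 0.506585, -0.0814)–(-1.6834, 0, -0.0814)  len=0.5483
  (v19,v23,v20) [--+] → (-1.40016, -0.683715, -0.0814)–(-1.6834, 0, -0.0814)  len=0.7401
  (v20,v23,v24) [+-+] → (-1.40016, -0.683715, -0.0814)–(-1.1903, -1.1903, -0.0814)  len=0.5483
  (v23,v27,v24) [--+] → (-0.506585, -1.47354, -0.0814)–(-1.1903, -1.1903, -0.0814)  len=0.7401
  (v24,v27,v28) [+-+] → (-0.506585, -1.47354, -0.0814)–(0, -1.6834, -0.0814)  len=0.5483
  (v27,v31,v28) [--+] → (0.683715, -1.40016, -0.0814)–(0, -1.6834, -0.0814)  len=0.7401
  (v28,v31,v32) [+-+] → (0.683715, -1.40016, -0.0814)–(1.1903, -1.1903, -0.0814)  len=0.5483
  (v31,v2,v32) [--+] → (1.47354, -0.506585, -0.0814)–(1.1903, -1.1903, -0.0814)  len=0.7401
  (v32,v2,v3) [+-+] → (1.47354, -0.506585, -0.0814)–(1.6834, 0, -0.0814)  len=0.5483

Chained into 1 loop(s):
  loop 1: 16 segments, perimeter = 10.3072
Total perimeter = 10.307

loops=1 perimeter=10.307


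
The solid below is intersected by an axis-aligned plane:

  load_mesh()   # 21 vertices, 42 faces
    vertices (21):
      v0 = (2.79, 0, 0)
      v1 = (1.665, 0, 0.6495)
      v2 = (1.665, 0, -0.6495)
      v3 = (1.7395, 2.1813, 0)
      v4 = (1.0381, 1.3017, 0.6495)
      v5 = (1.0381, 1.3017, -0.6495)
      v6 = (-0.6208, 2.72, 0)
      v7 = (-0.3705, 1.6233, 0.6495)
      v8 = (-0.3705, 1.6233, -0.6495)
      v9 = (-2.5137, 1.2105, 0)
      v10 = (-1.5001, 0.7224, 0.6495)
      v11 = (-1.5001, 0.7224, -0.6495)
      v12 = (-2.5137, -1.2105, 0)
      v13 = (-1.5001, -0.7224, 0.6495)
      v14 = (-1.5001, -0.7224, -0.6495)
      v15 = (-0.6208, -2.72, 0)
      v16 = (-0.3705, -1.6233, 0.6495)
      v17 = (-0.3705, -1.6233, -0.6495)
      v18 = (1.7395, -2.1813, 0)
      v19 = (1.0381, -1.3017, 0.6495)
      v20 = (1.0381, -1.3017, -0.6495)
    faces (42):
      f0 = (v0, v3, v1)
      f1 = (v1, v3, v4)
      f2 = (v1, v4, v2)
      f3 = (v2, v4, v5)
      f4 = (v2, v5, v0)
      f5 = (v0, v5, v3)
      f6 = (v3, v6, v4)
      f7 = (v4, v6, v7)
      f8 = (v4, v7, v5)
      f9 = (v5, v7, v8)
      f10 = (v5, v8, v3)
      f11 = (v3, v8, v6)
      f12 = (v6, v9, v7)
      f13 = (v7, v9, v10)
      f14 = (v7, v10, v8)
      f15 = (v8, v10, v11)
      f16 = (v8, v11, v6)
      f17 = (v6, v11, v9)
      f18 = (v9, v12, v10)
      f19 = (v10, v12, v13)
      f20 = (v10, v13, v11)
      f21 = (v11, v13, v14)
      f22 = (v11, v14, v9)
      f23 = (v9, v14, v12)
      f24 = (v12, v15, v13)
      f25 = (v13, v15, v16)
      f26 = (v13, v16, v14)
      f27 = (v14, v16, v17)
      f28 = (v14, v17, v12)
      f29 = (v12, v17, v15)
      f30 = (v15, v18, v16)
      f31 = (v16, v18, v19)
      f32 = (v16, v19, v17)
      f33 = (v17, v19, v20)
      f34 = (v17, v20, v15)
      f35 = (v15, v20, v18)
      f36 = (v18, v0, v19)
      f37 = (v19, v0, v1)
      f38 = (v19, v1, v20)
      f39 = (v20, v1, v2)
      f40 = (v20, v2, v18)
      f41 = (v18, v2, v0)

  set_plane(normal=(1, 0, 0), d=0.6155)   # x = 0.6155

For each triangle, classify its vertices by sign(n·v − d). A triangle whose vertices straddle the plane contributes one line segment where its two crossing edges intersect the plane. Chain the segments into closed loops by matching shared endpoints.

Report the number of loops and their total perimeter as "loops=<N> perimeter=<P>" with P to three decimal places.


loops=2 perimeter=7.501

Straddling triangles (12 of 42):
  (v3,v6,v4) [+-+] → (0.6155, 2.43783, 0)–(0.6155, 1.66301, 0.484042)  len=0.9136
  (v4,v6,v7) [+--] → (0.6155, 1.66301, 0.484042)–(0.6155, 1.39818, 0.6495)  len=0.3123
  (v4,v7,v5) [+-+] → (0.6155, 1.39818, 0.6495)–(0.6155, 1.39818, -0.259782)  len=0.9093
  (v5,v7,v8) [+--] → (0.6155, 1.39818, -0.259782)–(0.6155, 1.39818, -0.6495)  len=0.3897
  (v5,v8,v3) [+-+] → (0.6155, 1.39818, -0.6495)–(0.6155, 1.88405, -0.34599)  len=0.5729
  (v3,v8,v6) [+--] → (0.6155, 1.88405, -0.34599)–(0.6155, 2.43783, 0)  len=0.6530
  (v15,v18,v16) [-+-] → (0.6155, -2.43783, 0)–(0.6155, -1.88405, 0.34599)  len=0.6530
  (v16,v18,v19) [-++] → (0.6155, -1.88405, 0.34599)–(0.6155, -1.39818, 0.6495)  len=0.5729
  (v16,v19,v17) [-+-] → (0.6155, -1.39818, 0.6495)–(0.6155, -1.39818, 0.259782)  len=0.3897
  (v17,v19,v20) [-++] → (0.6155, -1.39818, 0.259782)–(0.6155, -1.39818, -0.6495)  len=0.9093
  (v17,v20,v15) [-+-] → (0.6155, -1.39818, -0.6495)–(0.6155, -1.66301, -0.484042)  len=0.3123
  (v15,v20,v18) [-++] → (0.6155, -1.66301, -0.484042)–(0.6155, -2.43783, 0)  len=0.9136

Chained into 2 loop(s):
  loop 1: 6 segments, perimeter = 3.7507
  loop 2: 6 segments, perimeter = 3.7507
Total perimeter = 7.501


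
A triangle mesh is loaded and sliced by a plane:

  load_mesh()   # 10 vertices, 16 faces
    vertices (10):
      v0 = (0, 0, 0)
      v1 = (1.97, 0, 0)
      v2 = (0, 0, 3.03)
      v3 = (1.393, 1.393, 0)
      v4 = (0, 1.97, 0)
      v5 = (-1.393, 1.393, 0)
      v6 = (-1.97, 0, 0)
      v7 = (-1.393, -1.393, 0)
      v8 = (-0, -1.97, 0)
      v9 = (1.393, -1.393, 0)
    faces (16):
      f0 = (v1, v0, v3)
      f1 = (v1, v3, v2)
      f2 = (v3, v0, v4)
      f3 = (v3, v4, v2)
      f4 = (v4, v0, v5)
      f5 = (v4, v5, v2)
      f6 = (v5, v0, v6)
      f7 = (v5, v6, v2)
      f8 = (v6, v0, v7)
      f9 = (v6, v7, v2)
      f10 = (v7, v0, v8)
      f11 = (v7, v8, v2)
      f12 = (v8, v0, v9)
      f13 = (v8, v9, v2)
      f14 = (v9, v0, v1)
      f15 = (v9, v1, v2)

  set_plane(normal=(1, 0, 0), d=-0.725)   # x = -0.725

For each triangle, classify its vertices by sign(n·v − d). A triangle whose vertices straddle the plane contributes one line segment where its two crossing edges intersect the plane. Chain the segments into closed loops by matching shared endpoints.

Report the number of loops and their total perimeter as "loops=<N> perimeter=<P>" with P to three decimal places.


Straddling triangles (8 of 16):
  (v4,v0,v5) [++-] → (-0.725, 0.725, 0)–(-0.725, 1.66969, 0)  len=0.9447
  (v4,v5,v2) [+-+] → (-0.725, 1.66969, 0)–(-0.725, 0.725, 1.45301)  len=1.7331
  (v5,v0,v6) [-+-] → (-0.725, 0.725, 0)–(-0.725, 0, 0)  len=0.7250
  (v5,v6,v2) [--+] → (-0.725, 0, 1.9149)–(-0.725, 0.725, 1.45301)  len=0.8596
  (v6,v0,v7) [-+-] → (-0.725, 0, 0)–(-0.725, -0.725, 0)  len=0.7250
  (v6,v7,v2) [--+] → (-0.725, -0.725, 1.45301)–(-0.725, 0, 1.9149)  len=0.8596
  (v7,v0,v8) [-++] → (-0.725, -0.725, 0)–(-0.725, -1.66969, 0)  len=0.9447
  (v7,v8,v2) [-++] → (-0.725, -1.66969, 0)–(-0.725, -0.725, 1.45301)  len=1.7331

Chained into 1 loop(s):
  loop 1: 8 segments, perimeter = 8.5249
Total perimeter = 8.525

loops=1 perimeter=8.525


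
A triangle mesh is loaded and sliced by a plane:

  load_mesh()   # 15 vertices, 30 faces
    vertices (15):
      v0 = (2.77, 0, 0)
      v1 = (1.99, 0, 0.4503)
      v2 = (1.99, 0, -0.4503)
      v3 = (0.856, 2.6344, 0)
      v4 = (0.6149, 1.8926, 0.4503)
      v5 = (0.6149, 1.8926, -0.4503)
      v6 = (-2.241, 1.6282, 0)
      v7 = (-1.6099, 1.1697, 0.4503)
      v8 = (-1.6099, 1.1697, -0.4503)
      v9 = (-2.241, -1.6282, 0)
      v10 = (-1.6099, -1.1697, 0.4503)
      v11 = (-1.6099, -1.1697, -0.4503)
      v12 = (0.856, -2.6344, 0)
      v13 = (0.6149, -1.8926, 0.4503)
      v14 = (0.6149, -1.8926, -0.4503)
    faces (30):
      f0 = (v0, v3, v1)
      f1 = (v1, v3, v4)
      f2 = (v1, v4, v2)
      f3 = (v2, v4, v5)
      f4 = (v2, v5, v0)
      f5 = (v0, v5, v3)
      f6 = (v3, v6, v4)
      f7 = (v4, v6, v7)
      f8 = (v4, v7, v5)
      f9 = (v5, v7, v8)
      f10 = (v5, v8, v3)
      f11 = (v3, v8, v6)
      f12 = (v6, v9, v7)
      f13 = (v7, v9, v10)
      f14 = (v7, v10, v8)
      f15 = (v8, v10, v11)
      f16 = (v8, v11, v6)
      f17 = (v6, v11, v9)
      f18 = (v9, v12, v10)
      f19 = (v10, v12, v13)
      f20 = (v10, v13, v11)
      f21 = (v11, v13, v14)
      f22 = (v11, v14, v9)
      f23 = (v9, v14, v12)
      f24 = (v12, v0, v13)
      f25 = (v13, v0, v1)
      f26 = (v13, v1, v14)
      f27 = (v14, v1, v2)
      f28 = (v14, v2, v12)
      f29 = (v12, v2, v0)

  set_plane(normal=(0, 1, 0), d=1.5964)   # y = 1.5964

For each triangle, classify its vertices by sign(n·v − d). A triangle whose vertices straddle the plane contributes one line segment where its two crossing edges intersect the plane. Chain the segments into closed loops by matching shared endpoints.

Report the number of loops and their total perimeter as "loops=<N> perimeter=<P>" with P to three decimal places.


loops=2 perimeter=7.603

Straddling triangles (14 of 30):
  (v0,v3,v1) [-+-] → (1.61015, 1.5964, 0)–(1.30282, 1.5964, 0.177426)  len=0.3549
  (v1,v3,v4) [-++] → (1.30282, 1.5964, 0.177426)–(0.830109, 1.5964, 0.4503)  len=0.5458
  (v1,v4,v2) [-+-] → (0.830109, 1.5964, 0.4503)–(0.830109, 1.5964, 0.309352)  len=0.1409
  (v2,v4,v5) [-++] → (0.830109, 1.5964, 0.309352)–(0.830109, 1.5964, -0.4503)  len=0.7597
  (v2,v5,v0) [-+-] → (0.830109, 1.5964, -0.4503)–(0.952182, 1.5964, -0.379826)  len=0.1410
  (v0,v5,v3) [-++] → (0.952182, 1.5964, -0.379826)–(1.61015, 1.5964, 0)  len=0.7597
  (v4,v6,v7) [++-] → (-2.19723, 1.5964, 0.0312313)–(-0.296686, 1.5964, 0.4503)  len=1.9462
  (v4,v7,v5) [+-+] → (-0.296686, 1.5964, 0.4503)–(-0.296686, 1.5964, -0.0812895)  len=0.5316
  (v5,v7,v8) [+--] → (-0.296686, 1.5964, -0.0812895)–(-0.296686, 1.5964, -0.4503)  len=0.3690
  (v5,v8,v3) [+-+] → (-0.296686, 1.5964, -0.4503)–(-0.891528, 1.5964, -0.319117)  len=0.6091
  (v3,v8,v6) [+-+] → (-0.891528, 1.5964, -0.319117)–(-2.19723, 1.5964, -0.0312313)  len=1.3371
  (v6,v9,v7) [+--] → (-2.241, 1.5964, 0)–(-2.19723, 1.5964, 0.0312313)  len=0.0538
  (v8,v11,v6) [--+] → (-2.23383, 1.5964, -0.00511796)–(-2.19723, 1.5964, -0.0312313)  len=0.0450
  (v6,v11,v9) [+--] → (-2.23383, 1.5964, -0.00511796)–(-2.241, 1.5964, 0)  len=0.0088

Chained into 2 loop(s):
  loop 1: 6 segments, perimeter = 2.7020
  loop 2: 8 segments, perimeter = 4.9005
Total perimeter = 7.603


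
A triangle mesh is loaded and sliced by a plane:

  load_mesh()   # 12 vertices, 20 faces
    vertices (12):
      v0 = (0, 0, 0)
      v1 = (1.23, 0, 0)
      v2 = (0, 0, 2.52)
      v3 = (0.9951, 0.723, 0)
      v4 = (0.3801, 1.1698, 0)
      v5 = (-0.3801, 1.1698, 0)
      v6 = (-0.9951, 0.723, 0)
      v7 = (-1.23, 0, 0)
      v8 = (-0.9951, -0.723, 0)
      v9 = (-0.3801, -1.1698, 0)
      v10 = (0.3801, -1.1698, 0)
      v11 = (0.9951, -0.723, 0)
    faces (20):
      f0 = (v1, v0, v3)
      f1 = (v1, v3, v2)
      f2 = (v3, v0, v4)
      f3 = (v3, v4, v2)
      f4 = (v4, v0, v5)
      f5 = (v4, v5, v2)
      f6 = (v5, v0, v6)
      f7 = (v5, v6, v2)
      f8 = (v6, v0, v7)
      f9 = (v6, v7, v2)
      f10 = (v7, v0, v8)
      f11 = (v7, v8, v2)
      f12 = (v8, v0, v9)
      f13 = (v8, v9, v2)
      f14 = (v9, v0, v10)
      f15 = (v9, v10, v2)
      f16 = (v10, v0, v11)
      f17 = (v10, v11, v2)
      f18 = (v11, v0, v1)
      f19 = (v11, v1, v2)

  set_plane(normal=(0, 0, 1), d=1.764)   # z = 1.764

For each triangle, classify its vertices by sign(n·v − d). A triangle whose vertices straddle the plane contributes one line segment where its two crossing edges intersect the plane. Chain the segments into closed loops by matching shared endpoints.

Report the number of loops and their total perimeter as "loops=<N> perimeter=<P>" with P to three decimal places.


loops=1 perimeter=2.281

Straddling triangles (10 of 20):
  (v1,v3,v2) [--+] → (0.29853, 0.2169, 1.764)–(0.369, 0, 1.764)  len=0.2281
  (v3,v4,v2) [--+] → (0.11403, 0.35094, 1.764)–(0.29853, 0.2169, 1.764)  len=0.2281
  (v4,v5,v2) [--+] → (-0.11403, 0.35094, 1.764)–(0.11403, 0.35094, 1.764)  len=0.2281
  (v5,v6,v2) [--+] → (-0.29853, 0.2169, 1.764)–(-0.11403, 0.35094, 1.764)  len=0.2281
  (v6,v7,v2) [--+] → (-0.369, 0, 1.764)–(-0.29853, 0.2169, 1.764)  len=0.2281
  (v7,v8,v2) [--+] → (-0.29853, -0.2169, 1.764)–(-0.369, 0, 1.764)  len=0.2281
  (v8,v9,v2) [--+] → (-0.11403, -0.35094, 1.764)–(-0.29853, -0.2169, 1.764)  len=0.2281
  (v9,v10,v2) [--+] → (0.11403, -0.35094, 1.764)–(-0.11403, -0.35094, 1.764)  len=0.2281
  (v10,v11,v2) [--+] → (0.29853, -0.2169, 1.764)–(0.11403, -0.35094, 1.764)  len=0.2281
  (v11,v1,v2) [--+] → (0.369, 0, 1.764)–(0.29853, -0.2169, 1.764)  len=0.2281

Chained into 1 loop(s):
  loop 1: 10 segments, perimeter = 2.2806
Total perimeter = 2.281


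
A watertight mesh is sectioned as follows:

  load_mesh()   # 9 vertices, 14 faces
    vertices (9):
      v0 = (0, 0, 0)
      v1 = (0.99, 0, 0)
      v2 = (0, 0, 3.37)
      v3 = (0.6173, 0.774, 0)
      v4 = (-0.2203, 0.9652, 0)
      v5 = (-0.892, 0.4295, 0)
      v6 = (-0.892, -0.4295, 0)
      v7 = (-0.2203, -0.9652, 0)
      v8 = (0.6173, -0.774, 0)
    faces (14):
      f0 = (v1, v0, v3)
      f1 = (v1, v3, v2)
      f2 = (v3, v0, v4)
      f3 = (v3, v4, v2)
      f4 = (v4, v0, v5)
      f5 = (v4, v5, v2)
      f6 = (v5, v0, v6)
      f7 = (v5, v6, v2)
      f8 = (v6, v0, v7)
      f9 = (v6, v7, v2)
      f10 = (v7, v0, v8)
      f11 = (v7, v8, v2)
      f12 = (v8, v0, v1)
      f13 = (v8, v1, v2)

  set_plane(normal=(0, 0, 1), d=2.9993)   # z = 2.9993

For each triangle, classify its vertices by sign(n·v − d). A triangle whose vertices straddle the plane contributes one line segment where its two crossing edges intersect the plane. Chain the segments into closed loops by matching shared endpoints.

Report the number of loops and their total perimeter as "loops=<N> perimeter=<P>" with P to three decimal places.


Straddling triangles (7 of 14):
  (v1,v3,v2) [--+] → (0.067903, 0.08514, 2.9993)–(0.1089, 0, 2.9993)  len=0.0945
  (v3,v4,v2) [--+] → (-0.024233, 0.106172, 2.9993)–(0.067903, 0.08514, 2.9993)  len=0.0945
  (v4,v5,v2) [--+] → (-0.09812, 0.047245, 2.9993)–(-0.024233, 0.106172, 2.9993)  len=0.0945
  (v5,v6,v2) [--+] → (-0.09812, -0.047245, 2.9993)–(-0.09812, 0.047245, 2.9993)  len=0.0945
  (v6,v7,v2) [--+] → (-0.024233, -0.106172, 2.9993)–(-0.09812, -0.047245, 2.9993)  len=0.0945
  (v7,v8,v2) [--+] → (0.067903, -0.08514, 2.9993)–(-0.024233, -0.106172, 2.9993)  len=0.0945
  (v8,v1,v2) [--+] → (0.1089, 0, 2.9993)–(0.067903, -0.08514, 2.9993)  len=0.0945

Chained into 1 loop(s):
  loop 1: 7 segments, perimeter = 0.6615
Total perimeter = 0.662

loops=1 perimeter=0.662


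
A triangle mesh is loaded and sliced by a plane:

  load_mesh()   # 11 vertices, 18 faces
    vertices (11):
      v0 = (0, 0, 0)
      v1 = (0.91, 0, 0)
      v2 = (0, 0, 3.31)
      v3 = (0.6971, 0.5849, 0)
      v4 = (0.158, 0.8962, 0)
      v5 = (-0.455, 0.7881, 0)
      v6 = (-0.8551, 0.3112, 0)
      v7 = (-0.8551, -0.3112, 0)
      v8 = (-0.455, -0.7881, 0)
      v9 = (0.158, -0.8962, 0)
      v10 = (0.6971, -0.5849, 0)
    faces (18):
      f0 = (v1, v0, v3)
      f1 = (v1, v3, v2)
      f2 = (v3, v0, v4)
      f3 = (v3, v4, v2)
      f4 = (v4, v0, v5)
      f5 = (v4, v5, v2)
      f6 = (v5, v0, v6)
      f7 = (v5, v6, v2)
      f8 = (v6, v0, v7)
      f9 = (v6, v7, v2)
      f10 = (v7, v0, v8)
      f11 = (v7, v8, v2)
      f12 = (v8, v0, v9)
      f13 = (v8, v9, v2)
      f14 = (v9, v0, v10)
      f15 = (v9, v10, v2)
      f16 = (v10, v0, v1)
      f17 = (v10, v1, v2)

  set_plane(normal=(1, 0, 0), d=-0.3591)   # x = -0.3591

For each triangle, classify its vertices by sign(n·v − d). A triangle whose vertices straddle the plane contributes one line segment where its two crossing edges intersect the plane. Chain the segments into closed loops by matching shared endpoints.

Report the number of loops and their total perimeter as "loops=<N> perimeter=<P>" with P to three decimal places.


loops=1 perimeter=5.949

Straddling triangles (10 of 18):
  (v4,v0,v5) [++-] → (-0.3591, 0.621993, 0)–(-0.3591, 0.805012, 0)  len=0.1830
  (v4,v5,v2) [+-+] → (-0.3591, 0.805012, 0)–(-0.3591, 0.621993, 0.697646)  len=0.7213
  (v5,v0,v6) [-+-] → (-0.3591, 0.621993, 0)–(-0.3591, 0.130689, 0)  len=0.4913
  (v5,v6,v2) [--+] → (-0.3591, 0.130689, 1.91996)–(-0.3591, 0.621993, 0.697646)  len=1.3174
  (v6,v0,v7) [-+-] → (-0.3591, 0.130689, 0)–(-0.3591, -0.130689, 0)  len=0.2614
  (v6,v7,v2) [--+] → (-0.3591, -0.130689, 1.91996)–(-0.3591, 0.130689, 1.91996)  len=0.2614
  (v7,v0,v8) [-+-] → (-0.3591, -0.130689, 0)–(-0.3591, -0.621993, 0)  len=0.4913
  (v7,v8,v2) [--+] → (-0.3591, -0.621993, 0.697646)–(-0.3591, -0.130689, 1.91996)  len=1.3174
  (v8,v0,v9) [-++] → (-0.3591, -0.621993, 0)–(-0.3591, -0.805012, 0)  len=0.1830
  (v8,v9,v2) [-++] → (-0.3591, -0.805012, 0)–(-0.3591, -0.621993, 0.697646)  len=0.7213

Chained into 1 loop(s):
  loop 1: 10 segments, perimeter = 5.9486
Total perimeter = 5.949


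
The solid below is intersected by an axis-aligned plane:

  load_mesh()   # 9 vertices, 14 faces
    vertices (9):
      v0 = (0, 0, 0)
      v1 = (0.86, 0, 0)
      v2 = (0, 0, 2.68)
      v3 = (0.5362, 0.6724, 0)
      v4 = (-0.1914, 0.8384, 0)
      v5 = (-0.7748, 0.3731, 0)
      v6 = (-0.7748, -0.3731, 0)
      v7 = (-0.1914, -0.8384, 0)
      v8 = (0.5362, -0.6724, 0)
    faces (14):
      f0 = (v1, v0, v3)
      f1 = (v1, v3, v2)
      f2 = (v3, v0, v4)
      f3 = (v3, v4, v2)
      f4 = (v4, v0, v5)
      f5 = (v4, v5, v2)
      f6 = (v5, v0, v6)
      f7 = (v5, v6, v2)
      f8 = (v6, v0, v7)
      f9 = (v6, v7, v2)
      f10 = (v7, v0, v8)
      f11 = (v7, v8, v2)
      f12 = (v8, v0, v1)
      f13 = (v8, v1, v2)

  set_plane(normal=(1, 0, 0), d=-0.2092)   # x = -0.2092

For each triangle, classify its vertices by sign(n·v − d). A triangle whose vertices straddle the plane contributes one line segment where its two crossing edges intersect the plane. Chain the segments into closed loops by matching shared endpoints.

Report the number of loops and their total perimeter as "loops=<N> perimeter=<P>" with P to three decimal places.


Straddling triangles (6 of 14):
  (v4,v0,v5) [++-] → (-0.2092, 0.100739, 0)–(-0.2092, 0.824203, 0)  len=0.7235
  (v4,v5,v2) [+-+] → (-0.2092, 0.824203, 0)–(-0.2092, 0.100739, 1.95639)  len=2.0859
  (v5,v0,v6) [-+-] → (-0.2092, 0.100739, 0)–(-0.2092, -0.100739, 0)  len=0.2015
  (v5,v6,v2) [--+] → (-0.2092, -0.100739, 1.95639)–(-0.2092, 0.100739, 1.95639)  len=0.2015
  (v6,v0,v7) [-++] → (-0.2092, -0.100739, 0)–(-0.2092, -0.824203, 0)  len=0.7235
  (v6,v7,v2) [-++] → (-0.2092, -0.824203, 0)–(-0.2092, -0.100739, 1.95639)  len=2.0859

Chained into 1 loop(s):
  loop 1: 6 segments, perimeter = 6.0216
Total perimeter = 6.022

loops=1 perimeter=6.022


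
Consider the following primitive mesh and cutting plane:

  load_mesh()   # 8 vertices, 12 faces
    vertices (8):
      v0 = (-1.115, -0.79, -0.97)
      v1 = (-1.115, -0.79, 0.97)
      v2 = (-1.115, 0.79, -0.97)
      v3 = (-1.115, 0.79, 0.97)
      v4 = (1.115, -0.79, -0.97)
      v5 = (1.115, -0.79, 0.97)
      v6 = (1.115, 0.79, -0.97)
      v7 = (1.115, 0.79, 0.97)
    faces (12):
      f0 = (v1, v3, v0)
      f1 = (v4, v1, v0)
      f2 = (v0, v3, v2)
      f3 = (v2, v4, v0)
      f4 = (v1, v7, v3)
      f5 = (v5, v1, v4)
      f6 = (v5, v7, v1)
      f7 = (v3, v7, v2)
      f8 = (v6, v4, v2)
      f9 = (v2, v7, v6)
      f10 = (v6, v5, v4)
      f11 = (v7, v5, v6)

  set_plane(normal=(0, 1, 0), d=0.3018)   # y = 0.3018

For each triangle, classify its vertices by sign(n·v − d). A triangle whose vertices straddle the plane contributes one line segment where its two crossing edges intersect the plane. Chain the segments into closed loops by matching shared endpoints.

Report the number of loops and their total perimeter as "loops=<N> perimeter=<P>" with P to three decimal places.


loops=1 perimeter=8.340

Straddling triangles (8 of 12):
  (v1,v3,v0) [-+-] → (-1.115, 0.3018, 0.97)–(-1.115, 0.3018, 0.370565)  len=0.5994
  (v0,v3,v2) [-++] → (-1.115, 0.3018, 0.370565)–(-1.115, 0.3018, -0.97)  len=1.3406
  (v2,v4,v0) [+--] → (-0.425958, 0.3018, -0.97)–(-1.115, 0.3018, -0.97)  len=0.6890
  (v1,v7,v3) [-++] → (0.425958, 0.3018, 0.97)–(-1.115, 0.3018, 0.97)  len=1.5410
  (v5,v7,v1) [-+-] → (1.115, 0.3018, 0.97)–(0.425958, 0.3018, 0.97)  len=0.6890
  (v6,v4,v2) [+-+] → (1.115, 0.3018, -0.97)–(-0.425958, 0.3018, -0.97)  len=1.5410
  (v6,v5,v4) [+--] → (1.115, 0.3018, -0.370565)–(1.115, 0.3018, -0.97)  len=0.5994
  (v7,v5,v6) [+-+] → (1.115, 0.3018, 0.97)–(1.115, 0.3018, -0.370565)  len=1.3406

Chained into 1 loop(s):
  loop 1: 8 segments, perimeter = 8.3400
Total perimeter = 8.340


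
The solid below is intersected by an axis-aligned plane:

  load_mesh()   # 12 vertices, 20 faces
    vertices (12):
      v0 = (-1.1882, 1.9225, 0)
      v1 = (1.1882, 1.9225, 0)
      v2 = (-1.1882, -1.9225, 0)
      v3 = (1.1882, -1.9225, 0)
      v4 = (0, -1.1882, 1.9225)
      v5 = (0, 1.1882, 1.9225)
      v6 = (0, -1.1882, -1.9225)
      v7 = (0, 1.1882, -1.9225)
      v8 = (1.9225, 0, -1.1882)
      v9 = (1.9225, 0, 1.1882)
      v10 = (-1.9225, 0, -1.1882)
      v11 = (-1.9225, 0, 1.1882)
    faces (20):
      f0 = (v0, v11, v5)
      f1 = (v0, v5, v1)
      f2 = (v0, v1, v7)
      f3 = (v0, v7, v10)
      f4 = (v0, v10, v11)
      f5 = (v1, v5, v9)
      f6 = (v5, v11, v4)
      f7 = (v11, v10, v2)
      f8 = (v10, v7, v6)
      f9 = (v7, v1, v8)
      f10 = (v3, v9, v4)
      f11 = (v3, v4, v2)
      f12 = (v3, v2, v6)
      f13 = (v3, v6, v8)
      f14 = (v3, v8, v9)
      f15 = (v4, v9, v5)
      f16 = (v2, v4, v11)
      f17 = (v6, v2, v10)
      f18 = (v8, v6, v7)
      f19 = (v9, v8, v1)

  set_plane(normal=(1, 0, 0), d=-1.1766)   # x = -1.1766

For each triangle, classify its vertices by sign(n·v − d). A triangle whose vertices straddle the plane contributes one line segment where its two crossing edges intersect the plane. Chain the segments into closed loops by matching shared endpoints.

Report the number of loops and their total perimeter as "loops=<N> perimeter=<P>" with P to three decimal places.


loops=1 perimeter=10.151

Straddling triangles (10 of 20):
  (v0,v11,v5) [--+] → (-1.1766, 0.461003, 1.4731)–(-1.1766, 1.91533, 0.0187687)  len=2.0567
  (v0,v5,v1) [-++] → (-1.1766, 1.91533, 0.0187687)–(-1.1766, 1.9225, 0)  len=0.0201
  (v0,v1,v7) [-++] → (-1.1766, 1.9225, 0)–(-1.1766, 1.91533, -0.0187687)  len=0.0201
  (v0,v7,v10) [-+-] → (-1.1766, 1.91533, -0.0187687)–(-1.1766, 0.461003, -1.4731)  len=2.0567
  (v5,v11,v4) [+-+] → (-1.1766, 0.461003, 1.4731)–(-1.1766, -0.461003, 1.4731)  len=0.9220
  (v10,v7,v6) [-++] → (-1.1766, 0.461003, -1.4731)–(-1.1766, -0.461003, -1.4731)  len=0.9220
  (v3,v4,v2) [++-] → (-1.1766, -1.91533, 0.0187687)–(-1.1766, -1.9225, 0)  len=0.0201
  (v3,v2,v6) [+-+] → (-1.1766, -1.9225, 0)–(-1.1766, -1.91533, -0.0187687)  len=0.0201
  (v2,v4,v11) [-+-] → (-1.1766, -1.91533, 0.0187687)–(-1.1766, -0.461003, 1.4731)  len=2.0567
  (v6,v2,v10) [+--] → (-1.1766, -1.91533, -0.0187687)–(-1.1766, -0.461003, -1.4731)  len=2.0567

Chained into 1 loop(s):
  loop 1: 10 segments, perimeter = 10.1513
Total perimeter = 10.151


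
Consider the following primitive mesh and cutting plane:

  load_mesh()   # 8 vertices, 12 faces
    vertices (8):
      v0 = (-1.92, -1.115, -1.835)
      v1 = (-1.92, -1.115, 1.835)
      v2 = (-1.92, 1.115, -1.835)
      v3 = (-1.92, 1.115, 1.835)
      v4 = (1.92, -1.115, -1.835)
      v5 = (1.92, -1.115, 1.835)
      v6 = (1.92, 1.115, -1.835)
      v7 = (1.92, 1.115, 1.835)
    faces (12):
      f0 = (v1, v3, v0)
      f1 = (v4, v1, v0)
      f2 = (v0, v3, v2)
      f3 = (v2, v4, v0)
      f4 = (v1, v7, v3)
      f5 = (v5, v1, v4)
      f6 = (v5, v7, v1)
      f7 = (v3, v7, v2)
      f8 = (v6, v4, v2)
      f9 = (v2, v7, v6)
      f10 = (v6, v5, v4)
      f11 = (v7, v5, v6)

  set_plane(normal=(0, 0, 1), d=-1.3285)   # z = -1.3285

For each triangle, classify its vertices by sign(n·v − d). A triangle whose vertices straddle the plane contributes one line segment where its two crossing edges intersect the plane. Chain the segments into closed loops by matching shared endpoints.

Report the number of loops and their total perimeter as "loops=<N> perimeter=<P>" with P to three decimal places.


loops=1 perimeter=12.140

Straddling triangles (8 of 12):
  (v1,v3,v0) [++-] → (-1.92, -0.807236, -1.3285)–(-1.92, -1.115, -1.3285)  len=0.3078
  (v4,v1,v0) [-+-] → (1.39004, -1.115, -1.3285)–(-1.92, -1.115, -1.3285)  len=3.3100
  (v0,v3,v2) [-+-] → (-1.92, -0.807236, -1.3285)–(-1.92, 1.115, -1.3285)  len=1.9222
  (v5,v1,v4) [++-] → (1.39004, -1.115, -1.3285)–(1.92, -1.115, -1.3285)  len=0.5300
  (v3,v7,v2) [++-] → (-1.39004, 1.115, -1.3285)–(-1.92, 1.115, -1.3285)  len=0.5300
  (v2,v7,v6) [-+-] → (-1.39004, 1.115, -1.3285)–(1.92, 1.115, -1.3285)  len=3.3100
  (v6,v5,v4) [-+-] → (1.92, 0.807236, -1.3285)–(1.92, -1.115, -1.3285)  len=1.9222
  (v7,v5,v6) [++-] → (1.92, 0.807236, -1.3285)–(1.92, 1.115, -1.3285)  len=0.3078

Chained into 1 loop(s):
  loop 1: 8 segments, perimeter = 12.1400
Total perimeter = 12.140


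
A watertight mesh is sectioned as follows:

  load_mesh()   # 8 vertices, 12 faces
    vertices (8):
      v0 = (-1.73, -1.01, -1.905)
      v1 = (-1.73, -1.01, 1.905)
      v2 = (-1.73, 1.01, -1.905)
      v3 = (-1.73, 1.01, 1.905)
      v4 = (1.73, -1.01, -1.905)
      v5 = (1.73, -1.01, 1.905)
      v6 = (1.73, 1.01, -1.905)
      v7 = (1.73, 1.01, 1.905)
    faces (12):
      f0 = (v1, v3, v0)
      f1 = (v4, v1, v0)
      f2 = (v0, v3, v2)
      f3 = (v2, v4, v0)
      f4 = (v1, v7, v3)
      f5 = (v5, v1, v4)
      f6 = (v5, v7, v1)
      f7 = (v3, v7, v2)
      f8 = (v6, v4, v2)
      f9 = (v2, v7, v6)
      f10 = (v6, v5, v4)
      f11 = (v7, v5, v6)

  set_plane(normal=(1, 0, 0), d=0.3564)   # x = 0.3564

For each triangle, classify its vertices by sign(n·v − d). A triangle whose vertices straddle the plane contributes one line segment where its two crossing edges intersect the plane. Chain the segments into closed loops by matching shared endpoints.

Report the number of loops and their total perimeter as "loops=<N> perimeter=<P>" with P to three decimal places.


loops=1 perimeter=11.660

Straddling triangles (8 of 12):
  (v4,v1,v0) [+--] → (0.3564, -1.01, -0.392452)–(0.3564, -1.01, -1.905)  len=1.5125
  (v2,v4,v0) [-+-] → (0.3564, -0.208072, -1.905)–(0.3564, -1.01, -1.905)  len=0.8019
  (v1,v7,v3) [-+-] → (0.3564, 0.208072, 1.905)–(0.3564, 1.01, 1.905)  len=0.8019
  (v5,v1,v4) [+-+] → (0.3564, -1.01, 1.905)–(0.3564, -1.01, -0.392452)  len=2.2975
  (v5,v7,v1) [++-] → (0.3564, 0.208072, 1.905)–(0.3564, -1.01, 1.905)  len=1.2181
  (v3,v7,v2) [-+-] → (0.3564, 1.01, 1.905)–(0.3564, 1.01, 0.392452)  len=1.5125
  (v6,v4,v2) [++-] → (0.3564, -0.208072, -1.905)–(0.3564, 1.01, -1.905)  len=1.2181
  (v2,v7,v6) [-++] → (0.3564, 1.01, 0.392452)–(0.3564, 1.01, -1.905)  len=2.2975

Chained into 1 loop(s):
  loop 1: 8 segments, perimeter = 11.6600
Total perimeter = 11.660
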